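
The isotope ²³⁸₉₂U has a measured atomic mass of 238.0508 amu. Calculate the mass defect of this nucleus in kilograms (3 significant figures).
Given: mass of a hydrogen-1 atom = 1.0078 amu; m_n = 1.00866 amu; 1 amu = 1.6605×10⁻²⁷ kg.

Mass of separated nucleons = 92(1.0078) + 146(1.00866) = 92.7176 + 147.26436 = 239.98196 amu
The mass defect is 239.98196 − 238.0508 = 1.93116 amu.
In SI units: 1.93116 amu × 1.6605×10⁻²⁷ kg/amu = 3.2067e-27 kg

3.21e-27 kg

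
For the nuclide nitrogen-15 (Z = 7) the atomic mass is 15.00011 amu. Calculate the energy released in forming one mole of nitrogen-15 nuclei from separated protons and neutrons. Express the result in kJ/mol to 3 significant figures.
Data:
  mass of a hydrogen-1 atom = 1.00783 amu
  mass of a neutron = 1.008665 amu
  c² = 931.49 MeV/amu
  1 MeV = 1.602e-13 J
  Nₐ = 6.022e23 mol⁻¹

1.11e+10 kJ/mol

The nucleus contains 7 protons and 15 − 7 = 8 neutrons.
Mass of separated nucleons = 7(1.00783) + 8(1.008665) = 7.05481 + 8.069320 = 15.124130 amu
Δm = 15.124130 − 15.00011 = 0.124020 amu
Converting to energy: 0.124020 amu × 931.49 MeV/amu = 115.523 MeV
Per nucleus in joules: 115.523 MeV × 1.602e-13 J/MeV = 1.8507e-11 J
Per mole: 1.8507e-11 J × 6.022e23 mol⁻¹ = 1.1145e+13 J/mol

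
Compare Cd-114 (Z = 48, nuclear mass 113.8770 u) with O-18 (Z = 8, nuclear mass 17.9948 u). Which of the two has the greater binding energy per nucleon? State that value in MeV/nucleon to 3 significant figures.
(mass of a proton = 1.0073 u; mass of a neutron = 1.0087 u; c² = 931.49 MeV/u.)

Cd-114: Σm = 48(1.0073) + 66(1.0087) = 114.9246 u; Δm = 1.0476 u; E_B = 975.83 MeV; E_B/A = 8.560 MeV
O-18: Σm = 8(1.0073) + 10(1.0087) = 18.1454 u; Δm = 0.1506 u; E_B = 140.28 MeV; E_B/A = 7.793 MeV
Cd-114 has the higher binding energy per nucleon, so it is the more tightly bound nucleus.

Cd-114; 8.56 MeV/nucleon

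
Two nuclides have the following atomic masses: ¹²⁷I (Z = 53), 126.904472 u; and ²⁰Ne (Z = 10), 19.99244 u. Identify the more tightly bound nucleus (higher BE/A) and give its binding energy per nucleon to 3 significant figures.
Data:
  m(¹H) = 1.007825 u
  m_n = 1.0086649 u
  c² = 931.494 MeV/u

¹²⁷I: Σm = 53(1.007825) + 74(1.0086649) = 128.0559276 u; Δm = 1.1514556 u; E_B = 1072.57 MeV; E_B/A = 8.445 MeV
²⁰Ne: Σm = 10(1.007825) + 10(1.0086649) = 20.1648990 u; Δm = 0.1724590 u; E_B = 160.64 MeV; E_B/A = 8.032 MeV
¹²⁷I has the higher binding energy per nucleon, so it is the more tightly bound nucleus.

¹²⁷I; 8.45 MeV/nucleon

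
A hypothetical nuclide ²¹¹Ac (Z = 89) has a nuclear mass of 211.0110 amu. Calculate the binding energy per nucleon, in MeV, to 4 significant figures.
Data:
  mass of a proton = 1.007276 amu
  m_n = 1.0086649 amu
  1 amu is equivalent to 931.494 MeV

Z = 89, so N = A − Z = 211 − 89 = 122.
Total constituent mass: 89 × 1.007276 + 122 × 1.0086649 = 212.7046818 amu
The mass defect is 212.7046818 − 211.0110 = 1.6936818 amu.
Converting to energy: 1.6936818 amu × 931.494 MeV/amu = 1577.65 MeV
BE/A = 1577.65 MeV / 211 = 7.477 MeV/nucleon

7.477 MeV/nucleon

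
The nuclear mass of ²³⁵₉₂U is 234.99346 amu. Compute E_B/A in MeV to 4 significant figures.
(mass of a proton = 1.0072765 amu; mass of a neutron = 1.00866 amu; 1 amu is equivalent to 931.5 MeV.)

With 92 protons and 143 neutrons (A = 235):
Total constituent mass: 92 × 1.0072765 + 143 × 1.00866 = 236.9078180 amu
Δm = 236.9078180 − 234.99346 = 1.9143580 amu
Converting to energy: 1.9143580 amu × 931.5 MeV/amu = 1783.22 MeV
Per nucleon: 1783.22 / 235 = 7.588 MeV

7.588 MeV/nucleon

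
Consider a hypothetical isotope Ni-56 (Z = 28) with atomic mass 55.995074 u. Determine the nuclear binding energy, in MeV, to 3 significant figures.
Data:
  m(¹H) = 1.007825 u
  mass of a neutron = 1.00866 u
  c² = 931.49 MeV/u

The nucleus contains 28 protons and 56 − 28 = 28 neutrons.
Σm = 28·m(¹H) + 28·m_n = 28.219100 + 28.24248 = 56.461580 u
The mass defect is 56.461580 − 55.995074 = 0.466506 u.
Converting to energy: 0.466506 u × 931.49 MeV/u = 434.546 MeV

435 MeV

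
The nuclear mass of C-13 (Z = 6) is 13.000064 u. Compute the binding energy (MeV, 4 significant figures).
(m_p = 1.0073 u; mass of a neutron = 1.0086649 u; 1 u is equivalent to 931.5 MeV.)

97.24 MeV

Mass of separated nucleons = 6(1.0073) + 7(1.0086649) = 6.0438 + 7.0606543 = 13.1044543 u
Mass defect Δm = 13.1044543 − 13.000064 = 0.1043903 u
Binding energy = Δm·c² = 0.1043903 × 931.5 MeV/u = 97.2396 MeV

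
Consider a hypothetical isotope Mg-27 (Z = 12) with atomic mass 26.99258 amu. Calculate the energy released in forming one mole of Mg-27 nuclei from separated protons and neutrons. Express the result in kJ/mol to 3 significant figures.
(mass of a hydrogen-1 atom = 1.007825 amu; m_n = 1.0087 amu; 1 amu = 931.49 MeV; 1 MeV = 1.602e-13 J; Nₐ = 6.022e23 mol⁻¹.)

2.08e+10 kJ/mol

With 12 protons and 15 neutrons (A = 27):
Mass of separated nucleons = 12(1.007825) + 15(1.0087) = 12.093900 + 15.1305 = 27.224400 amu
Mass defect Δm = 27.224400 − 26.99258 = 0.231820 amu
Converting to energy: 0.231820 amu × 931.49 MeV/amu = 215.938 MeV
Per nucleus in joules: 215.938 MeV × 1.602e-13 J/MeV = 3.4593e-11 J
Per mole: 3.4593e-11 J × 6.022e23 mol⁻¹ = 2.0832e+13 J/mol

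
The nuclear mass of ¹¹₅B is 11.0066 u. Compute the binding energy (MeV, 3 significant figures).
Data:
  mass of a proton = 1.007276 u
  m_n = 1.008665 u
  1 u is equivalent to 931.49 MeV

76.2 MeV

Z = 5, so N = A − Z = 11 − 5 = 6.
Total constituent mass: 5 × 1.007276 + 6 × 1.008665 = 11.088370 u
Δm = 11.088370 − 11.0066 = 0.081770 u
Converting to energy: 0.081770 u × 931.49 MeV/u = 76.1679 MeV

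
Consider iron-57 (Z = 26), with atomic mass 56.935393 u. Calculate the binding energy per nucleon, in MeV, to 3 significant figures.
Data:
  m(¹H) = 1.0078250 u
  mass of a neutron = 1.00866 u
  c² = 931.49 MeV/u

8.77 MeV/nucleon

Total constituent mass: 26 × 1.0078250 + 31 × 1.00866 = 57.4719100 u
Δm = 57.4719100 − 56.935393 = 0.5365170 u
Converting to energy: 0.5365170 u × 931.49 MeV/u = 499.760 MeV
Per nucleon: 499.760 / 57 = 8.768 MeV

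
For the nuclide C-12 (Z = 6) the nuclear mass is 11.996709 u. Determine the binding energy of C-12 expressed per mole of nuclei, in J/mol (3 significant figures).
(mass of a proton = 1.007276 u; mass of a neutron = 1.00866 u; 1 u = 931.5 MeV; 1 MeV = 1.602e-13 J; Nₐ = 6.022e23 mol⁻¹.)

8.89e+12 J/mol

Mass of separated nucleons = 6(1.007276) + 6(1.00866) = 6.043656 + 6.05196 = 12.095616 u
Mass defect Δm = 12.095616 − 11.996709 = 0.098907 u
Binding energy = Δm·c² = 0.098907 × 931.5 MeV/u = 92.1319 MeV
Per nucleus in joules: 92.1319 MeV × 1.602e-13 J/MeV = 1.4760e-11 J
Per mole: 1.4760e-11 J × 6.022e23 mol⁻¹ = 8.8885e+12 J/mol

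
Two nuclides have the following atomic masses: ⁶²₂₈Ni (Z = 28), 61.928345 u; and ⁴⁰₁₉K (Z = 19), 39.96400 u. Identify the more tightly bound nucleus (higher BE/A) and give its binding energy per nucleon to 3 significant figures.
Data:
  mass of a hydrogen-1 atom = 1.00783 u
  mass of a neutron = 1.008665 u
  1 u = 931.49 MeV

⁶²₂₈Ni: Σm = 28(1.00783) + 34(1.008665) = 62.513850 u; Δm = 0.585505 u; E_B = 545.39 MeV; E_B/A = 8.797 MeV
⁴⁰₁₉K: Σm = 19(1.00783) + 21(1.008665) = 40.330735 u; Δm = 0.366735 u; E_B = 341.61 MeV; E_B/A = 8.540 MeV
⁶²₂₈Ni has the higher binding energy per nucleon, so it is the more tightly bound nucleus.

⁶²₂₈Ni; 8.80 MeV/nucleon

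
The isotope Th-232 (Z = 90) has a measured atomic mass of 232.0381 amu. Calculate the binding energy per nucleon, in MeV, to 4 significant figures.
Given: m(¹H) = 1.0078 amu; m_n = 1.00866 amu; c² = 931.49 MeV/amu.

7.603 MeV/nucleon

Z = 90, so N = A − Z = 232 − 90 = 142.
Mass of separated nucleons = 90(1.0078) + 142(1.00866) = 90.7020 + 143.22972 = 233.93172 amu
Mass defect Δm = 233.93172 − 232.0381 = 1.89362 amu
E_B = 1.89362 × 931.49 = 1763.89 MeV
BE/A = 1763.89 MeV / 232 = 7.603 MeV/nucleon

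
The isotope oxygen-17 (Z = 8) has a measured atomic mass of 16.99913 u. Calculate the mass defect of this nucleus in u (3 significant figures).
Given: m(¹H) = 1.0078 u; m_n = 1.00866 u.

0.141 u

The nucleus contains 8 protons and 17 − 8 = 9 neutrons.
Total constituent mass: 8 × 1.0078 + 9 × 1.00866 = 17.14034 u
The mass defect is 17.14034 − 16.99913 = 0.14121 u.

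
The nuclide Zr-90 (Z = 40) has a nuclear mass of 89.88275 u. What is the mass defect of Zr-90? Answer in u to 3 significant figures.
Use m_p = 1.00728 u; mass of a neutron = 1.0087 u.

Total constituent mass: 40 × 1.00728 + 50 × 1.0087 = 90.72620 u
The mass defect is 90.72620 − 89.88275 = 0.84345 u.

0.843 u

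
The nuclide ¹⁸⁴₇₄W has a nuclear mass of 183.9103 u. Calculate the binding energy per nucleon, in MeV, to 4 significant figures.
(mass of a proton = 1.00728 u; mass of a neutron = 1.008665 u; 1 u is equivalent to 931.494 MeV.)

8.007 MeV/nucleon

With 74 protons and 110 neutrons (A = 184):
Total constituent mass: 74 × 1.00728 + 110 × 1.008665 = 185.491870 u
Δm = 185.491870 − 183.9103 = 1.581570 u
E_B = 1.581570 × 931.494 = 1473.22 MeV
Dividing by A = 184 gives 8.007 MeV per nucleon.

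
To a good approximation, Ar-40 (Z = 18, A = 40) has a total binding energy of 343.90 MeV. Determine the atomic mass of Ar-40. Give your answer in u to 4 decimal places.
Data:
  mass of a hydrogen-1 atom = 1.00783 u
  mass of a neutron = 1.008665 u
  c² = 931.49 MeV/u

39.9624 u

Mass defect = 343.90 MeV / (931.49 MeV/u) = 0.369193 u
Constituent mass = 18(1.00783) + 22(1.008665) = 40.331570 u
Atomic mass = 40.331570 − 0.369193 = 39.962377 u ≈ 39.9624 u (to 4 decimal places)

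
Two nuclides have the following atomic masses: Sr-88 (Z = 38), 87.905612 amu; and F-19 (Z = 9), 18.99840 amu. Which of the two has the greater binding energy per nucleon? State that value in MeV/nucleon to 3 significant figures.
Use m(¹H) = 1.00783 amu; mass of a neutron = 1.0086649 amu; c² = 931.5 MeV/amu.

Sr-88: Σm = 38(1.00783) + 50(1.0086649) = 88.7307850 amu; Δm = 0.8251730 amu; E_B = 768.649 MeV; E_B/A = 8.7346 MeV
F-19: Σm = 9(1.00783) + 10(1.0086649) = 19.1571190 amu; Δm = 0.1587190 amu; E_B = 147.847 MeV; E_B/A = 7.781 MeV
Sr-88 has the higher binding energy per nucleon, so it is the more tightly bound nucleus.

Sr-88; 8.73 MeV/nucleon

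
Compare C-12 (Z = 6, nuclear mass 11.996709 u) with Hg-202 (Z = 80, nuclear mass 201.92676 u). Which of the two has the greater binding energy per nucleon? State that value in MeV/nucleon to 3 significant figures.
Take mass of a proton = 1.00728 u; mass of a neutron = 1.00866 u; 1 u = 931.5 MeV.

C-12: Σm = 6(1.00728) + 6(1.00866) = 12.09564 u; Δm = 0.098931 u; E_B = 92.154 MeV; E_B/A = 7.680 MeV
Hg-202: Σm = 80(1.00728) + 122(1.00866) = 203.63892 u; Δm = 1.71216 u; E_B = 1594.88 MeV; E_B/A = 7.895 MeV
Hg-202 has the higher binding energy per nucleon, so it is the more tightly bound nucleus.

Hg-202; 7.90 MeV/nucleon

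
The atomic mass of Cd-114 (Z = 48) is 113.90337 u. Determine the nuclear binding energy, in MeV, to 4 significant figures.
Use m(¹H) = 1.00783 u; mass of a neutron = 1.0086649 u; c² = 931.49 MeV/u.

972.8 MeV

Z = 48, so N = A − Z = 114 − 48 = 66.
Mass of separated nucleons = 48(1.00783) + 66(1.0086649) = 48.37584 + 66.5718834 = 114.9477234 u
Mass defect Δm = 114.9477234 − 113.90337 = 1.0443534 u
Binding energy = Δm·c² = 1.0443534 × 931.49 MeV/u = 972.805 MeV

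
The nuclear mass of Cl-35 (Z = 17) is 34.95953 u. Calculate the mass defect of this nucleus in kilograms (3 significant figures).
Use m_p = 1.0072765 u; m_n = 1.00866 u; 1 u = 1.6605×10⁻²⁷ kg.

5.31e-28 kg

The nucleus contains 17 protons and 35 − 17 = 18 neutrons.
Σm = 17·m_p + 18·m_n = 17.1237005 + 18.15588 = 35.2795805 u
Δm = 35.2795805 − 34.95953 = 0.3200505 u
In SI units: 0.3200505 u × 1.6605×10⁻²⁷ kg/u = 5.3144e-28 kg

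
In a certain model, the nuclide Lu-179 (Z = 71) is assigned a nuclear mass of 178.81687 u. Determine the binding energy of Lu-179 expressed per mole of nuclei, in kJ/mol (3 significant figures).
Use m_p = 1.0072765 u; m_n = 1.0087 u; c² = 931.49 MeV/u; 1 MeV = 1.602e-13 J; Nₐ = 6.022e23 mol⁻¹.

1.47e+11 kJ/mol

Z = 71, so N = A − Z = 179 − 71 = 108.
Mass of separated nucleons = 71(1.0072765) + 108(1.0087) = 71.5166315 + 108.9396 = 180.4562315 u
Mass defect Δm = 180.4562315 − 178.81687 = 1.6393615 u
E_B = 1.6393615 × 931.49 = 1527.05 MeV
Per nucleus in joules: 1527.05 MeV × 1.602e-13 J/MeV = 2.4463e-10 J
Per mole: 2.4463e-10 J × 6.022e23 mol⁻¹ = 1.4732e+14 J/mol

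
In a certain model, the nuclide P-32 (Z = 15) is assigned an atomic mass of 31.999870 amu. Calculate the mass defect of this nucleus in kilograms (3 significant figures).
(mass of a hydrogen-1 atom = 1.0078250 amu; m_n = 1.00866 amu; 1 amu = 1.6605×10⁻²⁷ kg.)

4.40e-28 kg

The nucleus contains 15 protons and 32 − 15 = 17 neutrons.
Mass of separated nucleons = 15(1.0078250) + 17(1.00866) = 15.1173750 + 17.14722 = 32.2645950 amu
Δm = 32.2645950 − 31.999870 = 0.2647250 amu
In SI units: 0.2647250 amu × 1.6605×10⁻²⁷ kg/amu = 4.3958e-28 kg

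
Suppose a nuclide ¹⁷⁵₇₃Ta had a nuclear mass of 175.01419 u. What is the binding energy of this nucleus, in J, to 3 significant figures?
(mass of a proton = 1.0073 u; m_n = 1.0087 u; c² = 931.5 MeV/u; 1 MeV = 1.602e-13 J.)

2.10e-10 J

Total constituent mass: 73 × 1.0073 + 102 × 1.0087 = 176.4203 u
Mass defect Δm = 176.4203 − 175.01419 = 1.40611 u
Binding energy = Δm·c² = 1.40611 × 931.5 MeV/u = 1309.79 MeV
In joules: 1309.79 MeV × 1.602e-13 J/MeV = 2.0983e-10 J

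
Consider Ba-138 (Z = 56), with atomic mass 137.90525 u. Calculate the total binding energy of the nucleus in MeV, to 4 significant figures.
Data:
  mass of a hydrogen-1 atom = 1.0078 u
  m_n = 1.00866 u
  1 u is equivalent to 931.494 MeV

1157 MeV

Total constituent mass: 56 × 1.0078 + 82 × 1.00866 = 139.14692 u
Mass defect Δm = 139.14692 − 137.90525 = 1.24167 u
Converting to energy: 1.24167 u × 931.494 MeV/u = 1156.61 MeV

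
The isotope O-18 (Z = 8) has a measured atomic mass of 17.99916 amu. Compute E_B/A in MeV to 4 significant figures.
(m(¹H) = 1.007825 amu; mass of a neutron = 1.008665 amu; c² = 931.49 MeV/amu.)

7.767 MeV/nucleon

Mass of separated nucleons = 8(1.007825) + 10(1.008665) = 8.062600 + 10.086650 = 18.149250 amu
Mass defect Δm = 18.149250 − 17.99916 = 0.150090 amu
Converting to energy: 0.150090 amu × 931.49 MeV/amu = 139.807 MeV
Per nucleon: 139.807 / 18 = 7.767 MeV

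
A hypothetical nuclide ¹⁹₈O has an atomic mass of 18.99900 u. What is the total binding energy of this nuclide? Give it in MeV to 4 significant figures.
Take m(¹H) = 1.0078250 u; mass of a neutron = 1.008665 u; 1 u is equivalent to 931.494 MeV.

148.0 MeV

The nucleus contains 8 protons and 19 − 8 = 11 neutrons.
Σm = 8·m(¹H) + 11·m_n = 8.0626000 + 11.095315 = 19.1579150 u
Δm = 19.1579150 − 18.99900 = 0.1589150 u
Binding energy = Δm·c² = 0.1589150 × 931.494 MeV/u = 148.028 MeV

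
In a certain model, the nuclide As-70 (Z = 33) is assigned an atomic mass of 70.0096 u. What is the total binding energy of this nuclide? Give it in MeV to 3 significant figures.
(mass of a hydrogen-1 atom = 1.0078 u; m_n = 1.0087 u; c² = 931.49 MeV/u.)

The nucleus contains 33 protons and 70 − 33 = 37 neutrons.
Σm = 33·m(¹H) + 37·m_n = 33.2574 + 37.3219 = 70.5793 u
Mass defect Δm = 70.5793 − 70.0096 = 0.5697 u
E_B = 0.5697 × 931.49 = 530.670 MeV

531 MeV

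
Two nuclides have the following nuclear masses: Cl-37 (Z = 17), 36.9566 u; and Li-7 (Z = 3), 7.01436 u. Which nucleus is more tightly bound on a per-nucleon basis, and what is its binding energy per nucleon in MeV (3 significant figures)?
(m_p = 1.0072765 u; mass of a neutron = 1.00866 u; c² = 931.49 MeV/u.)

Cl-37: Σm = 17(1.0072765) + 20(1.00866) = 37.2969005 u; Δm = 0.3403005 u; E_B = 316.99 MeV; E_B/A = 8.567 MeV
Li-7: Σm = 3(1.0072765) + 4(1.00866) = 7.0564695 u; Δm = 0.0421095 u; E_B = 39.225 MeV; E_B/A = 5.604 MeV
Cl-37 has the higher binding energy per nucleon, so it is the more tightly bound nucleus.

Cl-37; 8.57 MeV/nucleon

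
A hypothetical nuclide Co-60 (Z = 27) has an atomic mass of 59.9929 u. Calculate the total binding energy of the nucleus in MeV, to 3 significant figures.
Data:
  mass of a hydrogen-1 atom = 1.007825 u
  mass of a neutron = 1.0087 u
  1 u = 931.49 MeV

With 27 protons and 33 neutrons (A = 60):
Mass of separated nucleons = 27(1.007825) + 33(1.0087) = 27.211275 + 33.2871 = 60.498375 u
Δm = 60.498375 − 59.9929 = 0.505475 u
Binding energy = Δm·c² = 0.505475 × 931.49 MeV/u = 470.845 MeV

471 MeV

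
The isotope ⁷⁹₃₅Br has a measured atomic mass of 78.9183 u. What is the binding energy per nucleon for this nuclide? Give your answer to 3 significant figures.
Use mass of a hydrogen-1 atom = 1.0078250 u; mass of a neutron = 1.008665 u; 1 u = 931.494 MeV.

8.69 MeV/nucleon

Σm = 35·m(¹H) + 44·m_n = 35.2738750 + 44.381260 = 79.6551350 u
Δm = 79.6551350 − 78.9183 = 0.7368350 u
E_B = 0.7368350 × 931.494 = 686.357 MeV
Per nucleon: 686.357 / 79 = 8.688 MeV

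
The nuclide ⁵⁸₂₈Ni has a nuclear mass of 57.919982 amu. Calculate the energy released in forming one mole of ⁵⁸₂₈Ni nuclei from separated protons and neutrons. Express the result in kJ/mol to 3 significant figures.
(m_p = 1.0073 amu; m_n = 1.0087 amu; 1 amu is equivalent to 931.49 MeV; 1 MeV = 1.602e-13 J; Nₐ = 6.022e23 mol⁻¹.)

4.90e+10 kJ/mol

With 28 protons and 30 neutrons (A = 58):
Mass of separated nucleons = 28(1.0073) + 30(1.0087) = 28.2044 + 30.2610 = 58.4654 amu
The mass defect is 58.4654 − 57.919982 = 0.545418 amu.
Binding energy = Δm·c² = 0.545418 × 931.49 MeV/amu = 508.051 MeV
Per nucleus in joules: 508.051 MeV × 1.602e-13 J/MeV = 8.1390e-11 J
Per mole: 8.1390e-11 J × 6.022e23 mol⁻¹ = 4.9013e+13 J/mol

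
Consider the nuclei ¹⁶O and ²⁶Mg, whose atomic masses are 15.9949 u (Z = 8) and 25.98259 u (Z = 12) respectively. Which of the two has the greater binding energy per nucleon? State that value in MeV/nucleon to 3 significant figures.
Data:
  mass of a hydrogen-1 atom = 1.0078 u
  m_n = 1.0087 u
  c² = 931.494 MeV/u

²⁶Mg; 8.34 MeV/nucleon

¹⁶O: Σm = 8(1.0078) + 8(1.0087) = 16.1320 u; Δm = 0.1371 u; E_B = 127.71 MeV; E_B/A = 7.982 MeV
²⁶Mg: Σm = 12(1.0078) + 14(1.0087) = 26.2154 u; Δm = 0.23281 u; E_B = 216.86 MeV; E_B/A = 8.341 MeV
²⁶Mg has the higher binding energy per nucleon, so it is the more tightly bound nucleus.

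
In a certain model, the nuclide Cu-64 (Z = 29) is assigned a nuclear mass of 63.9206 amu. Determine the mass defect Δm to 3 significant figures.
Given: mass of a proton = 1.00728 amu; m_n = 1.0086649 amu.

0.594 amu

Z = 29, so N = A − Z = 64 − 29 = 35.
Total constituent mass: 29 × 1.00728 + 35 × 1.0086649 = 64.5143915 amu
The mass defect is 64.5143915 − 63.9206 = 0.5937915 amu.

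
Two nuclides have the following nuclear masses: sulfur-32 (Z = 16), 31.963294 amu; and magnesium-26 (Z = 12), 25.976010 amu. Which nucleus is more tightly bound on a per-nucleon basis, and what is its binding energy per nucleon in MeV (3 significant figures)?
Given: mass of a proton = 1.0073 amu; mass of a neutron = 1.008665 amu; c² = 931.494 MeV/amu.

sulfur-32: Σm = 16(1.0073) + 16(1.008665) = 32.255440 amu; Δm = 0.292146 amu; E_B = 272.13 MeV; E_B/A = 8.504 MeV
magnesium-26: Σm = 12(1.0073) + 14(1.008665) = 26.208910 amu; Δm = 0.232900 amu; E_B = 216.94 MeV; E_B/A = 8.344 MeV
sulfur-32 has the higher binding energy per nucleon, so it is the more tightly bound nucleus.

sulfur-32; 8.50 MeV/nucleon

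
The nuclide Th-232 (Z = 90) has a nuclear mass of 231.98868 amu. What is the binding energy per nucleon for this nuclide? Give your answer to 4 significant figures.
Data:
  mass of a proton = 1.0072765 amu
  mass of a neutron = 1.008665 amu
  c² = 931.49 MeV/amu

The nucleus contains 90 protons and 232 − 90 = 142 neutrons.
Σm = 90·m_p + 142·m_n = 90.6548850 + 143.230430 = 233.8853150 amu
Δm = 233.8853150 − 231.98868 = 1.8966350 amu
E_B = 1.8966350 × 931.49 = 1766.70 MeV
BE/A = 1766.70 MeV / 232 = 7.615 MeV/nucleon

7.615 MeV/nucleon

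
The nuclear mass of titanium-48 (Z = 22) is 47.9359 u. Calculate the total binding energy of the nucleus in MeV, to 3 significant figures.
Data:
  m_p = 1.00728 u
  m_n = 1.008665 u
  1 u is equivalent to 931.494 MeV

Z = 22, so N = A − Z = 48 − 22 = 26.
Total constituent mass: 22 × 1.00728 + 26 × 1.008665 = 48.385450 u
The mass defect is 48.385450 − 47.9359 = 0.449550 u.
E_B = 0.449550 × 931.494 = 418.753 MeV

419 MeV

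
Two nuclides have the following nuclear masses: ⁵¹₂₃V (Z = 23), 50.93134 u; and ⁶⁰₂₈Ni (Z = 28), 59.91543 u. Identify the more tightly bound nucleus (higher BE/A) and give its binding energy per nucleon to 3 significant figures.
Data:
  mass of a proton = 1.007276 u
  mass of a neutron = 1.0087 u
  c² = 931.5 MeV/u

⁵¹₂₃V: Σm = 23(1.007276) + 28(1.0087) = 51.410948 u; Δm = 0.479608 u; E_B = 446.75 MeV; E_B/A = 8.760 MeV
⁶⁰₂₈Ni: Σm = 28(1.007276) + 32(1.0087) = 60.482128 u; Δm = 0.566698 u; E_B = 527.88 MeV; E_B/A = 8.798 MeV
⁶⁰₂₈Ni has the higher binding energy per nucleon, so it is the more tightly bound nucleus.

⁶⁰₂₈Ni; 8.80 MeV/nucleon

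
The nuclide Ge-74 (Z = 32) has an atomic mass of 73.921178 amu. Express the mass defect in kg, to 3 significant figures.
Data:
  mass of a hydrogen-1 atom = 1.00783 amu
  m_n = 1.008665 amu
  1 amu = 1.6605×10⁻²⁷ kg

1.15e-27 kg

With 32 protons and 42 neutrons (A = 74):
Total constituent mass: 32 × 1.00783 + 42 × 1.008665 = 74.614490 amu
Δm = 74.614490 − 73.921178 = 0.693312 amu
In SI units: 0.693312 amu × 1.6605×10⁻²⁷ kg/amu = 1.1512e-27 kg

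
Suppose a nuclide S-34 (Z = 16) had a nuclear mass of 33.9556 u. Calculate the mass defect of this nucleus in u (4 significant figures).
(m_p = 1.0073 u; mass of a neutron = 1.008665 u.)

Z = 16, so N = A − Z = 34 − 16 = 18.
Total constituent mass: 16 × 1.0073 + 18 × 1.008665 = 34.272770 u
Δm = 34.272770 − 33.9556 = 0.317170 u

0.3172 u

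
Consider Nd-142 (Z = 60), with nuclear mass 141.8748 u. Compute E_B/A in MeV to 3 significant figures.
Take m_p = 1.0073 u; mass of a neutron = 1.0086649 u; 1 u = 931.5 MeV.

8.36 MeV/nucleon

The nucleus contains 60 protons and 142 − 60 = 82 neutrons.
Mass of separated nucleons = 60(1.0073) + 82(1.0086649) = 60.4380 + 82.7105218 = 143.1485218 u
Mass defect Δm = 143.1485218 − 141.8748 = 1.2737218 u
Binding energy = Δm·c² = 1.2737218 × 931.5 MeV/u = 1186.47 MeV
Dividing by A = 142 gives 8.355 MeV per nucleon.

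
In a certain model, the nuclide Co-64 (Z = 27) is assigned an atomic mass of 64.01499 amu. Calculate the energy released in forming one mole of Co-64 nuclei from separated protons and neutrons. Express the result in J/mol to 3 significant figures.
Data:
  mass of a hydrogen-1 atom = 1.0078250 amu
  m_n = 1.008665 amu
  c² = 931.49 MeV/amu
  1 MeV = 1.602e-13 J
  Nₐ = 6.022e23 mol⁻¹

4.64e+13 J/mol

Total constituent mass: 27 × 1.0078250 + 37 × 1.008665 = 64.5318800 amu
The mass defect is 64.5318800 − 64.01499 = 0.5168900 amu.
E_B = 0.5168900 × 931.49 = 481.478 MeV
Per nucleus in joules: 481.478 MeV × 1.602e-13 J/MeV = 7.7133e-11 J
Per mole: 7.7133e-11 J × 6.022e23 mol⁻¹ = 4.6449e+13 J/mol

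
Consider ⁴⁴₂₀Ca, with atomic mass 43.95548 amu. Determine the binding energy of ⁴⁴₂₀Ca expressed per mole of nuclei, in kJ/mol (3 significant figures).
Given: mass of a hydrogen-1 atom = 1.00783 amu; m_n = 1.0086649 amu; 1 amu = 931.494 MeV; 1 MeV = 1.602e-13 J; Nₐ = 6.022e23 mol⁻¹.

With 20 protons and 24 neutrons (A = 44):
Mass of separated nucleons = 20(1.00783) + 24(1.0086649) = 20.15660 + 24.2079576 = 44.3645576 amu
Δm = 44.3645576 − 43.95548 = 0.4090776 amu
Converting to energy: 0.4090776 amu × 931.494 MeV/amu = 381.053 MeV
Per nucleus in joules: 381.053 MeV × 1.602e-13 J/MeV = 6.1045e-11 J
Per mole: 6.1045e-11 J × 6.022e23 mol⁻¹ = 3.6761e+13 J/mol

3.68e+10 kJ/mol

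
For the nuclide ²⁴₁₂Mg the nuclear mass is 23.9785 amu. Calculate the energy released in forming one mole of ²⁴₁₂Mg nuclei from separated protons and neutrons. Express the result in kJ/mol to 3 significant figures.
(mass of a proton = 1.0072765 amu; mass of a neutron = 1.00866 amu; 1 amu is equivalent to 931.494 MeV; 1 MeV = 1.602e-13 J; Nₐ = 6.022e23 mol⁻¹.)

1.91e+10 kJ/mol

The nucleus contains 12 protons and 24 − 12 = 12 neutrons.
Σm = 12·m_p + 12·m_n = 12.0873180 + 12.10392 = 24.1912380 amu
The mass defect is 24.1912380 − 23.9785 = 0.2127380 amu.
E_B = 0.2127380 × 931.494 = 198.164 MeV
Per nucleus in joules: 198.164 MeV × 1.602e-13 J/MeV = 3.1746e-11 J
Per mole: 3.1746e-11 J × 6.022e23 mol⁻¹ = 1.9117e+13 J/mol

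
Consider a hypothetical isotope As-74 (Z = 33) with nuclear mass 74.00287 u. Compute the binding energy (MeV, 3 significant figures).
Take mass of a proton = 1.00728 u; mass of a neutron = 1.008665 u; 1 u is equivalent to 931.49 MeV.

552 MeV

With 33 protons and 41 neutrons (A = 74):
Total constituent mass: 33 × 1.00728 + 41 × 1.008665 = 74.595505 u
Δm = 74.595505 − 74.00287 = 0.592635 u
Binding energy = Δm·c² = 0.592635 × 931.49 MeV/u = 552.034 MeV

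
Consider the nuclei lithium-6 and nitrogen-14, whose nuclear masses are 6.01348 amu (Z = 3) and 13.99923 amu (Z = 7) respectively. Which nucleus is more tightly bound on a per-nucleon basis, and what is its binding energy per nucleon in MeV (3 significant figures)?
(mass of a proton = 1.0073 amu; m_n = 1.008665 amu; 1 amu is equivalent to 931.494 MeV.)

lithium-6: Σm = 3(1.0073) + 3(1.008665) = 6.047895 amu; Δm = 0.034415 amu; E_B = 32.057 MeV; E_B/A = 5.343 MeV
nitrogen-14: Σm = 7(1.0073) + 7(1.008665) = 14.111755 amu; Δm = 0.112525 amu; E_B = 104.82 MeV; E_B/A = 7.487 MeV
nitrogen-14 has the higher binding energy per nucleon, so it is the more tightly bound nucleus.

nitrogen-14; 7.49 MeV/nucleon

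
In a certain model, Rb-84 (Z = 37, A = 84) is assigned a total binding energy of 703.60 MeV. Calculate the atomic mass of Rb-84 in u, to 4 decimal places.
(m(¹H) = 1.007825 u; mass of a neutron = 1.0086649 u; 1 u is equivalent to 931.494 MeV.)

Mass defect = 703.60 MeV / (931.494 MeV/u) = 0.755346 u
Constituent mass = 37(1.007825) + 47(1.0086649) = 84.6967753 u
Atomic mass = 84.6967753 − 0.755346 = 83.9414293 u ≈ 83.9414 u (to 4 decimal places)

83.9414 u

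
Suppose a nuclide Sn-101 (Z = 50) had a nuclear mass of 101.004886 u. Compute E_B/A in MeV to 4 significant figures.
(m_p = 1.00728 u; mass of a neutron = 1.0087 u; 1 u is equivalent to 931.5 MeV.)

7.404 MeV/nucleon

Total constituent mass: 50 × 1.00728 + 51 × 1.0087 = 101.80770 u
Δm = 101.80770 − 101.004886 = 0.802814 u
Binding energy = Δm·c² = 0.802814 × 931.5 MeV/u = 747.821 MeV
Dividing by A = 101 gives 7.404 MeV per nucleon.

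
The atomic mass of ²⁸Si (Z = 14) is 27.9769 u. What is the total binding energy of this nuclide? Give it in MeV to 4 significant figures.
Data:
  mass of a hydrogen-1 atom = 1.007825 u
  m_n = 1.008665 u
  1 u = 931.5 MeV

236.6 MeV

The nucleus contains 14 protons and 28 − 14 = 14 neutrons.
Mass of separated nucleons = 14(1.007825) + 14(1.008665) = 14.109550 + 14.121310 = 28.230860 u
Δm = 28.230860 − 27.9769 = 0.253960 u
Converting to energy: 0.253960 u × 931.5 MeV/u = 236.564 MeV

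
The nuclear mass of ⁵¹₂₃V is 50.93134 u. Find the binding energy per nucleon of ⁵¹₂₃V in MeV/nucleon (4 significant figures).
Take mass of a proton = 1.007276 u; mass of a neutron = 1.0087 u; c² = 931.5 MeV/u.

8.760 MeV/nucleon

The nucleus contains 23 protons and 51 − 23 = 28 neutrons.
Total constituent mass: 23 × 1.007276 + 28 × 1.0087 = 51.410948 u
Δm = 51.410948 − 50.93134 = 0.479608 u
Converting to energy: 0.479608 u × 931.5 MeV/u = 446.755 MeV
Dividing by A = 51 gives 8.760 MeV per nucleon.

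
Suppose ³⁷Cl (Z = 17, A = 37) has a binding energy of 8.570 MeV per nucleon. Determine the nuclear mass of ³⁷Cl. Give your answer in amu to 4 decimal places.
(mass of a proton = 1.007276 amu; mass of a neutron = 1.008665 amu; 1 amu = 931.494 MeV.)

36.9566 amu

Total binding energy = 37 × 8.570 = 317.090 MeV
Mass defect = 317.090 MeV / (931.494 MeV/amu) = 0.340410 amu
Constituent mass = 17(1.007276) + 20(1.008665) = 37.296992 amu
Nuclear mass = 37.296992 − 0.340410 = 36.956582 amu ≈ 36.9566 amu (to 4 decimal places)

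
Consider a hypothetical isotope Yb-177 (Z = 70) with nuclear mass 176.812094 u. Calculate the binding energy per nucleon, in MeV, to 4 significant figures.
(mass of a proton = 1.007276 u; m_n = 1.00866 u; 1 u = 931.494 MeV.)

8.546 MeV/nucleon

Total constituent mass: 70 × 1.007276 + 107 × 1.00866 = 178.435940 u
The mass defect is 178.435940 − 176.812094 = 1.623846 u.
Binding energy = Δm·c² = 1.623846 × 931.494 MeV/u = 1512.60 MeV
BE/A = 1512.60 MeV / 177 = 8.546 MeV/nucleon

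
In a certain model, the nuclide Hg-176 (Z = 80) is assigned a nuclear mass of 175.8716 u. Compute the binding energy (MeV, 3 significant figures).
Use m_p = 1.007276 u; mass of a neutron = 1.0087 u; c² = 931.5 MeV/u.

1440 MeV

With 80 protons and 96 neutrons (A = 176):
Σm = 80·m_p + 96·m_n = 80.582080 + 96.8352 = 177.417280 u
Δm = 177.417280 − 175.8716 = 1.545680 u
Converting to energy: 1.545680 u × 931.5 MeV/u = 1439.80 MeV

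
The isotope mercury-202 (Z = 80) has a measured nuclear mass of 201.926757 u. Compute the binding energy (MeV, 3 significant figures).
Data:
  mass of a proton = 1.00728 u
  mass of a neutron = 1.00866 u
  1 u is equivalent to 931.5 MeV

1590 MeV

Σm = 80·m_p + 122·m_n = 80.58240 + 123.05652 = 203.63892 u
Δm = 203.63892 − 201.926757 = 1.712163 u
Binding energy = Δm·c² = 1.712163 × 931.5 MeV/u = 1594.88 MeV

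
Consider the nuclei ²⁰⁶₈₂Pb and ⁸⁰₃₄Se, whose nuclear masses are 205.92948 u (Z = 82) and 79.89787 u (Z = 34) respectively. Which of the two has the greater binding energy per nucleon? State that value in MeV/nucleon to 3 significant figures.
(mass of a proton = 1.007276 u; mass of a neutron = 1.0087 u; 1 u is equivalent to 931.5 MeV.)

⁸⁰₃₄Se; 8.73 MeV/nucleon

²⁰⁶₈₂Pb: Σm = 82(1.007276) + 124(1.0087) = 207.675432 u; Δm = 1.745952 u; E_B = 1626.35 MeV; E_B/A = 7.8949 MeV
⁸⁰₃₄Se: Σm = 34(1.007276) + 46(1.0087) = 80.647584 u; Δm = 0.749714 u; E_B = 698.359 MeV; E_B/A = 8.729 MeV
⁸⁰₃₄Se has the higher binding energy per nucleon, so it is the more tightly bound nucleus.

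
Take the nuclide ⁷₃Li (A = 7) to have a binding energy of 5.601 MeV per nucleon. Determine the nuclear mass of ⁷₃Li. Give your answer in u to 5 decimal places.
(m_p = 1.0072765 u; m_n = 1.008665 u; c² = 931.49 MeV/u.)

7.01440 u

Total binding energy = 7 × 5.601 = 39.207 MeV
Mass defect = 39.207 MeV / (931.49 MeV/u) = 0.0420906 u
Constituent mass = 3(1.0072765) + 4(1.008665) = 7.0564895 u
Nuclear mass = 7.0564895 − 0.0420906 = 7.0143989 u ≈ 7.01440 u (to 5 decimal places)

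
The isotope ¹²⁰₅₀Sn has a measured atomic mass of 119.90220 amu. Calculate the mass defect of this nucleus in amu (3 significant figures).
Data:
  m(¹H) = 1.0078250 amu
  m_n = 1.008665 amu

The nucleus contains 50 protons and 120 − 50 = 70 neutrons.
Total constituent mass: 50 × 1.0078250 + 70 × 1.008665 = 120.9978000 amu
Δm = 120.9978000 − 119.90220 = 1.0956000 amu

1.10 amu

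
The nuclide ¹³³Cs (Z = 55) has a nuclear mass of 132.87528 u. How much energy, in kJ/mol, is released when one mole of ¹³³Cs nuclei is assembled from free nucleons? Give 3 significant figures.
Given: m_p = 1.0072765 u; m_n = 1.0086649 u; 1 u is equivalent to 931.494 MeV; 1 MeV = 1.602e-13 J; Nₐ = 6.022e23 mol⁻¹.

1.08e+11 kJ/mol

Mass of separated nucleons = 55(1.0072765) + 78(1.0086649) = 55.4002075 + 78.6758622 = 134.0760697 u
The mass defect is 134.0760697 − 132.87528 = 1.2007897 u.
Binding energy = Δm·c² = 1.2007897 × 931.494 MeV/u = 1118.53 MeV
Per nucleus in joules: 1118.53 MeV × 1.602e-13 J/MeV = 1.7919e-10 J
Per mole: 1.7919e-10 J × 6.022e23 mol⁻¹ = 1.0791e+14 J/mol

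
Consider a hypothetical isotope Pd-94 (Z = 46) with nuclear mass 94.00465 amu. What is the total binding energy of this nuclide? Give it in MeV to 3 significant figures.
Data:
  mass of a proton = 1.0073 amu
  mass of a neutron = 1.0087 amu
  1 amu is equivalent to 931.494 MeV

697 MeV

Mass of separated nucleons = 46(1.0073) + 48(1.0087) = 46.3358 + 48.4176 = 94.7534 amu
Δm = 94.7534 − 94.00465 = 0.74875 amu
E_B = 0.74875 × 931.494 = 697.456 MeV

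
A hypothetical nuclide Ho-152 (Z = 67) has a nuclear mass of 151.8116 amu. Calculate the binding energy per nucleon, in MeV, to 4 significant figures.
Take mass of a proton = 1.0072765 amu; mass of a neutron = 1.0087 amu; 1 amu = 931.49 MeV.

The nucleus contains 67 protons and 152 − 67 = 85 neutrons.
Mass of separated nucleons = 67(1.0072765) + 85(1.0087) = 67.4875255 + 85.7395 = 153.2270255 amu
The mass defect is 153.2270255 − 151.8116 = 1.4154255 amu.
E_B = 1.4154255 × 931.49 = 1318.45 MeV
Per nucleon: 1318.45 / 152 = 8.674 MeV

8.674 MeV/nucleon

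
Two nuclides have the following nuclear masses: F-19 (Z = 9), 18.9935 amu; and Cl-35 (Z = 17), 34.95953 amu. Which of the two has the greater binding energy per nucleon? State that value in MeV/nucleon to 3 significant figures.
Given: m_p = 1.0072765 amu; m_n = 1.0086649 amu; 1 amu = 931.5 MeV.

Cl-35; 8.52 MeV/nucleon

F-19: Σm = 9(1.0072765) + 10(1.0086649) = 19.1521375 amu; Δm = 0.1586375 amu; E_B = 147.77 MeV; E_B/A = 7.777 MeV
Cl-35: Σm = 17(1.0072765) + 18(1.0086649) = 35.2796687 amu; Δm = 0.3201387 amu; E_B = 298.21 MeV; E_B/A = 8.520 MeV
Cl-35 has the higher binding energy per nucleon, so it is the more tightly bound nucleus.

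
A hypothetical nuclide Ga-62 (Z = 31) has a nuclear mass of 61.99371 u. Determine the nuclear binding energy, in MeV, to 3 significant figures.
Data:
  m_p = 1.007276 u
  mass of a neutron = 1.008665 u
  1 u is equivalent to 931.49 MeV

466 MeV

Z = 31, so N = A − Z = 62 − 31 = 31.
Total constituent mass: 31 × 1.007276 + 31 × 1.008665 = 62.494171 u
Mass defect Δm = 62.494171 − 61.99371 = 0.500461 u
E_B = 0.500461 × 931.49 = 466.174 MeV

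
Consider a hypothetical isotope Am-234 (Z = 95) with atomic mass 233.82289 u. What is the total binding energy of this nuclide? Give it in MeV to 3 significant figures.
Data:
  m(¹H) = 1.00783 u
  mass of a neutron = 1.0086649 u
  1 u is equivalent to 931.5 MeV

Z = 95, so N = A − Z = 234 − 95 = 139.
Σm = 95·m(¹H) + 139·m_n = 95.74385 + 140.2044211 = 235.9482711 u
The mass defect is 235.9482711 − 233.82289 = 2.1253811 u.
Converting to energy: 2.1253811 u × 931.5 MeV/u = 1979.79 MeV

1980 MeV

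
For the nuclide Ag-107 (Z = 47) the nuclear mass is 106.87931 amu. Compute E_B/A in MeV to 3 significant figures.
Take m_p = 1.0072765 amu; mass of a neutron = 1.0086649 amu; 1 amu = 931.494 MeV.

8.55 MeV/nucleon

With 47 protons and 60 neutrons (A = 107):
Σm = 47·m_p + 60·m_n = 47.3419955 + 60.5198940 = 107.8618895 amu
Mass defect Δm = 107.8618895 − 106.87931 = 0.9825795 amu
Converting to energy: 0.9825795 amu × 931.494 MeV/amu = 915.267 MeV
Per nucleon: 915.267 / 107 = 8.554 MeV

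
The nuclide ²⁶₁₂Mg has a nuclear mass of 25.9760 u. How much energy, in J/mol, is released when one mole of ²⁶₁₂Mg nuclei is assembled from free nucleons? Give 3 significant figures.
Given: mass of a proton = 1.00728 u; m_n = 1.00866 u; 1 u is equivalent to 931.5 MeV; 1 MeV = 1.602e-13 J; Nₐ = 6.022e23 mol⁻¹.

2.09e+13 J/mol

Mass of separated nucleons = 12(1.00728) + 14(1.00866) = 12.08736 + 14.12124 = 26.20860 u
Mass defect Δm = 26.20860 − 25.9760 = 0.23260 u
E_B = 0.23260 × 931.5 = 216.667 MeV
Per nucleus in joules: 216.667 MeV × 1.602e-13 J/MeV = 3.4710e-11 J
Per mole: 3.4710e-11 J × 6.022e23 mol⁻¹ = 2.0902e+13 J/mol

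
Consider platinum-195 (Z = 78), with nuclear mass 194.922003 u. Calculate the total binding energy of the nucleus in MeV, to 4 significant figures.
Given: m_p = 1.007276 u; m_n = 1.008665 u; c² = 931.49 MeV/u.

1546 MeV

The nucleus contains 78 protons and 195 − 78 = 117 neutrons.
Mass of separated nucleons = 78(1.007276) + 117(1.008665) = 78.567528 + 118.013805 = 196.581333 u
Δm = 196.581333 − 194.922003 = 1.659330 u
Converting to energy: 1.659330 u × 931.49 MeV/u = 1545.65 MeV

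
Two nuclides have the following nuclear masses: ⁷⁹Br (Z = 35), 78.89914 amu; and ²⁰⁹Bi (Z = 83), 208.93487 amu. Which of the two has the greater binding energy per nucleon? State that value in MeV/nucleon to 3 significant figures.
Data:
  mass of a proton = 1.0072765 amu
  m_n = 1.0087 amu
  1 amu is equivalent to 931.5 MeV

⁷⁹Br; 8.71 MeV/nucleon

⁷⁹Br: Σm = 35(1.0072765) + 44(1.0087) = 79.6374775 amu; Δm = 0.7383375 amu; E_B = 687.76 MeV; E_B/A = 8.706 MeV
²⁰⁹Bi: Σm = 83(1.0072765) + 126(1.0087) = 210.7001495 amu; Δm = 1.7652795 amu; E_B = 1644.4 MeV; E_B/A = 7.868 MeV
⁷⁹Br has the higher binding energy per nucleon, so it is the more tightly bound nucleus.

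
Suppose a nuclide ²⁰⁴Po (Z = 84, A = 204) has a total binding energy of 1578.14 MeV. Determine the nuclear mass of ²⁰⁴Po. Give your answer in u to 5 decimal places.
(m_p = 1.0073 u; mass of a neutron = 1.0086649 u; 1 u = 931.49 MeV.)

203.95878 u

Mass defect = 1578.14 MeV / (931.49 MeV/u) = 1.6942104 u
Constituent mass = 84(1.0073) + 120(1.0086649) = 205.6529880 u
Nuclear mass = 205.6529880 − 1.6942104 = 203.9587776 u ≈ 203.95878 u (to 5 decimal places)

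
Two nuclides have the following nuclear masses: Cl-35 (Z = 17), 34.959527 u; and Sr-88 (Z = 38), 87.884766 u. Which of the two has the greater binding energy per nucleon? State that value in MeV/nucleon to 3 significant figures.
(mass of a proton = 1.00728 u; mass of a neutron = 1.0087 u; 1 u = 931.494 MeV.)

Cl-35: Σm = 17(1.00728) + 18(1.0087) = 35.28036 u; Δm = 0.320833 u; E_B = 298.85 MeV; E_B/A = 8.539 MeV
Sr-88: Σm = 38(1.00728) + 50(1.0087) = 88.71164 u; Δm = 0.826874 u; E_B = 770.23 MeV; E_B/A = 8.753 MeV
Sr-88 has the higher binding energy per nucleon, so it is the more tightly bound nucleus.

Sr-88; 8.75 MeV/nucleon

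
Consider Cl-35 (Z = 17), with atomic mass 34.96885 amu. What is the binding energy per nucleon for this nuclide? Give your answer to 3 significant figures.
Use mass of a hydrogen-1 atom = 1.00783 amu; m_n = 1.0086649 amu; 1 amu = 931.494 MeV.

8.52 MeV/nucleon

Total constituent mass: 17 × 1.00783 + 18 × 1.0086649 = 35.2890782 amu
Δm = 35.2890782 − 34.96885 = 0.3202282 amu
E_B = 0.3202282 × 931.494 = 298.291 MeV
Per nucleon: 298.291 / 35 = 8.523 MeV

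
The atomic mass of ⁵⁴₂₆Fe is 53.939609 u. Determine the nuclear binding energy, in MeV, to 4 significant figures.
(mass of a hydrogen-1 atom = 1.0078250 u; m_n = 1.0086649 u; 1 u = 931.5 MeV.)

471.8 MeV

Mass of separated nucleons = 26(1.0078250) + 28(1.0086649) = 26.2034500 + 28.2426172 = 54.4460672 u
Δm = 54.4460672 − 53.939609 = 0.5064582 u
E_B = 0.5064582 × 931.5 = 471.766 MeV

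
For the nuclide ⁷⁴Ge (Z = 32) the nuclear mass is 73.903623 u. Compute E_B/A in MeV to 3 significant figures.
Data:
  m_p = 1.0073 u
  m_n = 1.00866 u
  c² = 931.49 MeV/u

8.73 MeV/nucleon

Z = 32, so N = A − Z = 74 − 32 = 42.
Total constituent mass: 32 × 1.0073 + 42 × 1.00866 = 74.59732 u
Δm = 74.59732 − 73.903623 = 0.693697 u
Binding energy = Δm·c² = 0.693697 × 931.49 MeV/u = 646.172 MeV
Dividing by A = 74 gives 8.732 MeV per nucleon.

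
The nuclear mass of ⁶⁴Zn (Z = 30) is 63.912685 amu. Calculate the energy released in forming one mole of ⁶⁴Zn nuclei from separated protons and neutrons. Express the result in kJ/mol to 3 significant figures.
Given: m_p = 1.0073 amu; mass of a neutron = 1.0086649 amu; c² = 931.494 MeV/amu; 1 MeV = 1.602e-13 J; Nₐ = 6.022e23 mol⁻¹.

Σm = 30·m_p + 34·m_n = 30.2190 + 34.2946066 = 64.5136066 amu
Δm = 64.5136066 − 63.912685 = 0.6009216 amu
Converting to energy: 0.6009216 amu × 931.494 MeV/amu = 559.755 MeV
Per nucleus in joules: 559.755 MeV × 1.602e-13 J/MeV = 8.9673e-11 J
Per mole: 8.9673e-11 J × 6.022e23 mol⁻¹ = 5.4001e+13 J/mol

5.40e+10 kJ/mol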